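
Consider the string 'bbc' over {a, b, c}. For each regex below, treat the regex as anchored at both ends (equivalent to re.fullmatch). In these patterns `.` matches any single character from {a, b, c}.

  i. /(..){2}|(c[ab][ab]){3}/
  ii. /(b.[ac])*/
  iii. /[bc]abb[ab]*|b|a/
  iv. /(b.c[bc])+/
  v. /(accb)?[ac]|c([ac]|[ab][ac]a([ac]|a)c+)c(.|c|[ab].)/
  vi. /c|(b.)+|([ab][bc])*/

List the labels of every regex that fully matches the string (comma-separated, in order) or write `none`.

i → no match
ii → match
iii → no match
iv → no match
v → no match
vi → no match

ii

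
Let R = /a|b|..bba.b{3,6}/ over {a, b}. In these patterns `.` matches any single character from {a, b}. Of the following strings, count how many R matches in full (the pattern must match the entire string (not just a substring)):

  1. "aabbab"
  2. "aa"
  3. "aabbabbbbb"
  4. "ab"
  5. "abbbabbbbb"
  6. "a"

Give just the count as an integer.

3

1. "aabbab" → no match
2. "aa" → no match
3. "aabbabbbbb" → match
4. "ab" → no match
5. "abbbabbbbb" → match
6. "a" → match
Total matched: 3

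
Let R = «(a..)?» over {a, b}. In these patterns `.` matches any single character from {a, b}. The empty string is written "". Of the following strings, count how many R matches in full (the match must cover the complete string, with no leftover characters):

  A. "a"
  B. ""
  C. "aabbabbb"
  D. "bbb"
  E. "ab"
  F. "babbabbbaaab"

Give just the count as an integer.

1

A. "a" → no match
B. "" → match
C. "aabbabbb" → no match
D. "bbb" → no match
E. "ab" → no match
F. "babbabbbaaab" → no match
Total matched: 1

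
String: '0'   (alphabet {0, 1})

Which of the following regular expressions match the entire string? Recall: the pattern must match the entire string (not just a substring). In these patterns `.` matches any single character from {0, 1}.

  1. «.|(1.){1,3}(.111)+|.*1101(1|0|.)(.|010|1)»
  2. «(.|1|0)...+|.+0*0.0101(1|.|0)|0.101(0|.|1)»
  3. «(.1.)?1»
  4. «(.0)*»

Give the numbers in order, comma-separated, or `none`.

1 → match
2 → no match
3 → no match — must end with '1'
4 → no match

1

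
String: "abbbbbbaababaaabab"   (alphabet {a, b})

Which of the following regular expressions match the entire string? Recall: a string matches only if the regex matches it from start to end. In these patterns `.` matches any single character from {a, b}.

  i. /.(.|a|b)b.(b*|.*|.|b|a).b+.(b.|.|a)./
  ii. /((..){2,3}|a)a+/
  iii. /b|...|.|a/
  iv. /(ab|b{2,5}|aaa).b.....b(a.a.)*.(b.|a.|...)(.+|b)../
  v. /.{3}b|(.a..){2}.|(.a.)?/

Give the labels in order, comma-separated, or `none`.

iv

i → no match
ii → no match — must end with "a"
iii → no match
iv → match
v → no match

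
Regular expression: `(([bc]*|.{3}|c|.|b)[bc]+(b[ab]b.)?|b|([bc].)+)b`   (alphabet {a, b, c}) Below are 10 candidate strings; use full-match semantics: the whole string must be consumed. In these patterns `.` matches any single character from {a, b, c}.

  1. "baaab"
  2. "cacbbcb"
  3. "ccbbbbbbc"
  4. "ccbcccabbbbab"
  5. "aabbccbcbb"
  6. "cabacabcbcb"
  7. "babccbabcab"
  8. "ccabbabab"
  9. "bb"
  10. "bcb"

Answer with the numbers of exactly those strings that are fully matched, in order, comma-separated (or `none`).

1 → no match
2 → match
3 → no match — must end with "b"
4 → no match
5 → match
6 → match
7 → no match
8 → match
9 → match
10 → match

2, 5, 6, 8, 9, 10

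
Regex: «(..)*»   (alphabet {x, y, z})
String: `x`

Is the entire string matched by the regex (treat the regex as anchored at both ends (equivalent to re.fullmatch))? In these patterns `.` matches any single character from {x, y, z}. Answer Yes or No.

No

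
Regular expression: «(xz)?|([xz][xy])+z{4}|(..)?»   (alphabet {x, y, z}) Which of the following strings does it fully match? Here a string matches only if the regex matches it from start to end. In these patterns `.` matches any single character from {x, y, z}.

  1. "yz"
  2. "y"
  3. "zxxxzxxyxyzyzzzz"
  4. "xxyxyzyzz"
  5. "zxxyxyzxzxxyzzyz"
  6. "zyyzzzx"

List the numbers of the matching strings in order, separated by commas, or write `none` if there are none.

1. "yz" → match
2. "y" → no match
3 → match
4. "xxyxyzyzz" → no match
5 → no match
6. "zyyzzzx" → no match

1, 3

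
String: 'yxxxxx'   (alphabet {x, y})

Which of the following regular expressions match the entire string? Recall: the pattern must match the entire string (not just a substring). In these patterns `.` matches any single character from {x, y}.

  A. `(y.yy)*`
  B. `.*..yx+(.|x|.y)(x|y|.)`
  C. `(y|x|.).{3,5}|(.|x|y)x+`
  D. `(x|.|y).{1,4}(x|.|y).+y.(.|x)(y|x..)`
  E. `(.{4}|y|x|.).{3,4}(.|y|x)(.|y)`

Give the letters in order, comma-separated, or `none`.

C, E

A → no match
B → no match
C → match
D → no match
E → match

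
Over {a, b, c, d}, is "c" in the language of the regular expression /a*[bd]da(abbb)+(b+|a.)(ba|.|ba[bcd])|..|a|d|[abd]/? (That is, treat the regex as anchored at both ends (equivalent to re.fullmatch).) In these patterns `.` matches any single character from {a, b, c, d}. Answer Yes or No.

No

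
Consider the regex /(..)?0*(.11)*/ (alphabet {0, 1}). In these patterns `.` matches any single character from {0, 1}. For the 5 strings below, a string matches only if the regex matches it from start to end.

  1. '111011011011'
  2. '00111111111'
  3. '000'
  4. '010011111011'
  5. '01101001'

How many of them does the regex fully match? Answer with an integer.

4

1 → match
2 → match
3 → match
4 → match
5 → no match
Total matched: 4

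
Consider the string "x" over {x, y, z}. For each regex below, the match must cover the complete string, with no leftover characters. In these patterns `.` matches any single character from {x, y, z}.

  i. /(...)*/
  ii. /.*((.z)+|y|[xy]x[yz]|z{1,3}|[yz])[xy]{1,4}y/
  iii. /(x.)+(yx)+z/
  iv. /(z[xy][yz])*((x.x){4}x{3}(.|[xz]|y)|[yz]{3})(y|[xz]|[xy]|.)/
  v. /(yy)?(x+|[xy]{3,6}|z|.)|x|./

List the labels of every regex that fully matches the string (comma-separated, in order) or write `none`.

v

i → no match
ii → no match — must end with "y"
iii → no match — must end with "yxz"
iv → no match
v → match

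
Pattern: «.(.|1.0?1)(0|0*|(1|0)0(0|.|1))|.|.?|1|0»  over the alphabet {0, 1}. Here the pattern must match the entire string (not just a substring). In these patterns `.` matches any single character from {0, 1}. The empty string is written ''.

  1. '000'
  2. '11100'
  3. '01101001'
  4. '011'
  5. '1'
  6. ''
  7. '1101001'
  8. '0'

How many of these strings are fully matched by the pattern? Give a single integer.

1 → match
2 → match
3 → match
4 → no match
5 → match
6 → match
7 → match
8 → match
Total matched: 7

7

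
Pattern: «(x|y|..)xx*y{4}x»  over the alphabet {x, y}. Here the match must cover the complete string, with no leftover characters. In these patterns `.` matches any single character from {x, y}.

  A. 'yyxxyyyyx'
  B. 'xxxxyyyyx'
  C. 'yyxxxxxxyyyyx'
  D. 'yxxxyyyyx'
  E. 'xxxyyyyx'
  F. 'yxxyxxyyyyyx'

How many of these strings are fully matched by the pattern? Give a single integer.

5

A. 'yyxxyyyyx' → match
B. 'xxxxyyyyx' → match
C → match
D. 'yxxxyyyyx' → match
E. 'xxxyyyyx' → match
F. 'yxxyxxyyyyyx' → no match
Total matched: 5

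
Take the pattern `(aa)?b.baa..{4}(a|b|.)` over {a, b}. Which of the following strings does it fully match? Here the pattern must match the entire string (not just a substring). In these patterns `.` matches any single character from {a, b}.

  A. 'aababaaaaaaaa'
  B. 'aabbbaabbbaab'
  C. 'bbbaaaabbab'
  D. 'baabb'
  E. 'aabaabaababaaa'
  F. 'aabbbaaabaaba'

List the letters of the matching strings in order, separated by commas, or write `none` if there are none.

A, B, C, F

A → match
B → match
C → match
D → no match
E → no match
F → match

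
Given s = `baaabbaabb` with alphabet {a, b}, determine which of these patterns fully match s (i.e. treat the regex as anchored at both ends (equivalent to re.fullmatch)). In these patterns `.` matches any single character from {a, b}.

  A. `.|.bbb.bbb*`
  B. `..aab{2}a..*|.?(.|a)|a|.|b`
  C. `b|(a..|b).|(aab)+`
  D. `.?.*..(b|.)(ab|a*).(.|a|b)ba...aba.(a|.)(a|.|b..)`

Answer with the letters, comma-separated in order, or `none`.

B

A → no match
B → match
C → no match
D → no match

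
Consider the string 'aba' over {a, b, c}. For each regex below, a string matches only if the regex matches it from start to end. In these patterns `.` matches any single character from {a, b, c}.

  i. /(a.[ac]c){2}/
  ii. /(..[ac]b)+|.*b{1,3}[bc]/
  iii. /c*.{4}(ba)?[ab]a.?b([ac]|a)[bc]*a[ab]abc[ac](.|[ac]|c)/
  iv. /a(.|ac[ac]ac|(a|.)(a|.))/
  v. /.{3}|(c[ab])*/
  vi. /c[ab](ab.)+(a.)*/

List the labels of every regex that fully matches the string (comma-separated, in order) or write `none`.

iv, v

i → no match — must end with 'c'
ii → no match
iii → no match
iv → match
v → match
vi → no match — must start with 'c'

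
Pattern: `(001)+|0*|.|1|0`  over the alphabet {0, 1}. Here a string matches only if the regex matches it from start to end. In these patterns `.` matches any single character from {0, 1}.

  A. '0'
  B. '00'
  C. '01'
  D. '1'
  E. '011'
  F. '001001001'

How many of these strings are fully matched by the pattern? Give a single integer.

A → match
B → match
C → no match
D → match
E → no match
F → match
Total matched: 4

4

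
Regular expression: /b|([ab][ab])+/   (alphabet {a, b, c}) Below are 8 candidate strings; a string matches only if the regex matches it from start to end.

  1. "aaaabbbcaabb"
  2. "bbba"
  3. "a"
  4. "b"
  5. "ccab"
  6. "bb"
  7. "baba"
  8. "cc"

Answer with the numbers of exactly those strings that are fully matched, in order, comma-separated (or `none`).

1 → no match
2 → match
3 → no match
4 → match
5 → no match
6 → match
7 → match
8 → no match

2, 4, 6, 7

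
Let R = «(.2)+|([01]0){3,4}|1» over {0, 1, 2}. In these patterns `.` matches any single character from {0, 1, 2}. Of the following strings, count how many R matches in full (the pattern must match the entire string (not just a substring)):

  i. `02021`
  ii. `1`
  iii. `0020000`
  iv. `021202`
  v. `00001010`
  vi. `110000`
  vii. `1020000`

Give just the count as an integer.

3

i → no match
ii → match
iii → no match
iv → match
v → match
vi → no match
vii → no match
Total matched: 3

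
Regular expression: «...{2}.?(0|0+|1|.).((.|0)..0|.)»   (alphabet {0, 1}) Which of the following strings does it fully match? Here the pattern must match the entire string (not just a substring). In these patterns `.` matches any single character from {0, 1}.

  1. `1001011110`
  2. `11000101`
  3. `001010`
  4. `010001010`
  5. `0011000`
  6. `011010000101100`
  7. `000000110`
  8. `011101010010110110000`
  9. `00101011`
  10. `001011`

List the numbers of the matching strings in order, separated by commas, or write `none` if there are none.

1, 2, 5, 9

1 → match
2 → match
3 → no match
4 → no match
5 → match
6 → no match
7 → no match
8 → no match
9 → match
10 → no match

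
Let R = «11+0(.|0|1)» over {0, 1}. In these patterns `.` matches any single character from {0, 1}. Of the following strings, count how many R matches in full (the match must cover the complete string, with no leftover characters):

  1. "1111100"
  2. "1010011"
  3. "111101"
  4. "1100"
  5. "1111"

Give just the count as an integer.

3

1 → match
2 → no match — must start with "11"
3 → match
4 → match
5 → no match
Total matched: 3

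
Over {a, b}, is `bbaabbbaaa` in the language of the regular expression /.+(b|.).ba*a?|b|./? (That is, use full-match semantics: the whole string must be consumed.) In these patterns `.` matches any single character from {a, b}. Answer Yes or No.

Yes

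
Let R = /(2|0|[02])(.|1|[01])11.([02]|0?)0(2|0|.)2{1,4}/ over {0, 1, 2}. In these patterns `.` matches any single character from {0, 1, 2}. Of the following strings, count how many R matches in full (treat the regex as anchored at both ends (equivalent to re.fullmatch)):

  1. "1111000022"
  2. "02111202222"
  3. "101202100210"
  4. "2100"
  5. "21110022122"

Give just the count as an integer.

1 → no match
2 → match
3 → no match — must end with "2"
4 → no match — must end with "2"
5 → no match
Total matched: 1

1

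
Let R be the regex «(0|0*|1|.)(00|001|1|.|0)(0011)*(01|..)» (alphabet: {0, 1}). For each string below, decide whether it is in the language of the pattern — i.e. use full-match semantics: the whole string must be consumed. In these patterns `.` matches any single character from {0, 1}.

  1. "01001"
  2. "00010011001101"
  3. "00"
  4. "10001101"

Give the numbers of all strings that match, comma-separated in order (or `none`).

2, 4

1 → no match
2 → match
3 → no match
4 → match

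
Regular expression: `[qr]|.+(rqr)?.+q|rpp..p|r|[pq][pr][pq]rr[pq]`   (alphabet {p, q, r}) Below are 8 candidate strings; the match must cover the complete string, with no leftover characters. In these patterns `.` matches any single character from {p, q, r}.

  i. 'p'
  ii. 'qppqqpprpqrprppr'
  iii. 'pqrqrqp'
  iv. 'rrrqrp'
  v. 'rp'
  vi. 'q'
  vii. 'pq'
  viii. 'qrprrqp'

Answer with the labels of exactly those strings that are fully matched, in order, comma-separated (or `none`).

vi

i → no match
ii → no match
iii → no match
iv → no match
v → no match
vi → match
vii → no match
viii → no match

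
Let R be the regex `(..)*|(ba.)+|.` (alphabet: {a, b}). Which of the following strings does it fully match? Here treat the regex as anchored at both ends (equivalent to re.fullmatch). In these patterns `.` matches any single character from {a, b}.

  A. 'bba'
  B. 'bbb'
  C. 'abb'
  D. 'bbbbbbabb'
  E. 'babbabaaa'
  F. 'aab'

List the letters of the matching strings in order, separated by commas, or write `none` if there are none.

A → no match
B → no match
C → no match
D → no match
E → no match
F → no match

none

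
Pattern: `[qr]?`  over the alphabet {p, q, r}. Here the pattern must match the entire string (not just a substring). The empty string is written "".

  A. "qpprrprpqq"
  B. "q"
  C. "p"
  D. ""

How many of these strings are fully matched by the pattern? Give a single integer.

A → no match
B → match
C → no match
D → match
Total matched: 2

2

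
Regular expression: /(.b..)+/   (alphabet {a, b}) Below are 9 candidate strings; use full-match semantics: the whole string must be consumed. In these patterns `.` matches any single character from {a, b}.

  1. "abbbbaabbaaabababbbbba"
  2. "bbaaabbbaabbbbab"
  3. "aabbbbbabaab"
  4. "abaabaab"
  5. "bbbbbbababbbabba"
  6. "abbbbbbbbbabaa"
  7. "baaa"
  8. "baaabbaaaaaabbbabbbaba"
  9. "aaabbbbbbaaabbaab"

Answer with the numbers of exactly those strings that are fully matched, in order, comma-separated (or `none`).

1 → no match
2 → no match
3. "aabbbbbabaab" → no match
4. "abaabaab" → no match
5 → match
6 → no match
7. "baaa" → no match
8 → no match
9 → no match

5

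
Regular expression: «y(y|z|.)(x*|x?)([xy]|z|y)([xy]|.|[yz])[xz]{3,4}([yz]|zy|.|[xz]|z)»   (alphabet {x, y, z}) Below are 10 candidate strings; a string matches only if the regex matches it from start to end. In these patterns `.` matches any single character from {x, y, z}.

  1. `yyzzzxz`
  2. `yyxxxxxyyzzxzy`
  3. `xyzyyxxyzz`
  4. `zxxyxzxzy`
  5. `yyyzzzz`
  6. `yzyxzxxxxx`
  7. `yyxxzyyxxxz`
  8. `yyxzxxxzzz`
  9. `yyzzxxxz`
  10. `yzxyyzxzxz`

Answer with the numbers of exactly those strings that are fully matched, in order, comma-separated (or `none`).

2, 8, 9, 10

1 → no match
2 → match
3 → no match — must start with `y`
4 → no match — must start with `y`
5 → no match
6 → no match
7 → no match
8 → match
9 → match
10 → match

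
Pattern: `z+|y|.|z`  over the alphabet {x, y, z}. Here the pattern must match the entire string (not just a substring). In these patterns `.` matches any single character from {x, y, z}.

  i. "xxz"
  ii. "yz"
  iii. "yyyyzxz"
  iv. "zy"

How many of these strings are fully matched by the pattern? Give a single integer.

i → no match
ii → no match
iii → no match
iv → no match
Total matched: 0

0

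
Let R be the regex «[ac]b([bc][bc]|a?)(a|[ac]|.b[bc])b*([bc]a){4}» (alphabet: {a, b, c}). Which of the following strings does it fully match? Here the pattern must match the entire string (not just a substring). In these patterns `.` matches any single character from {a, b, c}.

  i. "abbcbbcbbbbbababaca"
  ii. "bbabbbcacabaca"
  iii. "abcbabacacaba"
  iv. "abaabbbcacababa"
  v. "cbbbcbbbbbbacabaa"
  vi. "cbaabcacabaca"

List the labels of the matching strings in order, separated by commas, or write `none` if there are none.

i → match
ii → no match
iii → match
iv → match
v → no match
vi → match

i, iii, iv, vi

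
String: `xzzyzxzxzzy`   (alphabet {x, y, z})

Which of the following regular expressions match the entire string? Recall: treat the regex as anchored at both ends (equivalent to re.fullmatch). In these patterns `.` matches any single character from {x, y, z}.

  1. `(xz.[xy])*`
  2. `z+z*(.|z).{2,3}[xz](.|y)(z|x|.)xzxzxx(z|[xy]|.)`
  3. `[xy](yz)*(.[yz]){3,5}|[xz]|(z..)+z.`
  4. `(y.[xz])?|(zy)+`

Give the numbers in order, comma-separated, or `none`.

3

1 → no match
2 → no match — must start with `z`
3 → match
4 → no match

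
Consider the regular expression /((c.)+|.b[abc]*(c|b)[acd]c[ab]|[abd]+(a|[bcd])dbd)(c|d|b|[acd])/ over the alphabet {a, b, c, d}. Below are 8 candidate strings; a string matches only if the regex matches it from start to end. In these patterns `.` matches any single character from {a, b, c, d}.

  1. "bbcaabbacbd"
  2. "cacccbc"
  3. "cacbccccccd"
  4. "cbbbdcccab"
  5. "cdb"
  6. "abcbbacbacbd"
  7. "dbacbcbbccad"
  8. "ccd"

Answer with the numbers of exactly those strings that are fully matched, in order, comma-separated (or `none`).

1. "bbcaabbacbd" → match
2. "cacccbc" → match
3. "cacbccccccd" → match
4. "cbbbdcccab" → no match
5. "cdb" → match
6. "abcbbacbacbd" → match
7. "dbacbcbbccad" → match
8. "ccd" → match

1, 2, 3, 5, 6, 7, 8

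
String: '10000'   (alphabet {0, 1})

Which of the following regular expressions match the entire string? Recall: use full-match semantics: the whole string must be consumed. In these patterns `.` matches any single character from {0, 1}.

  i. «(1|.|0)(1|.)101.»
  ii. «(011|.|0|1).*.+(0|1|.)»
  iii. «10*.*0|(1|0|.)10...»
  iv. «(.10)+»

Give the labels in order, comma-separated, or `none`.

i → no match
ii → match
iii → match
iv → no match — must end with '10'

ii, iii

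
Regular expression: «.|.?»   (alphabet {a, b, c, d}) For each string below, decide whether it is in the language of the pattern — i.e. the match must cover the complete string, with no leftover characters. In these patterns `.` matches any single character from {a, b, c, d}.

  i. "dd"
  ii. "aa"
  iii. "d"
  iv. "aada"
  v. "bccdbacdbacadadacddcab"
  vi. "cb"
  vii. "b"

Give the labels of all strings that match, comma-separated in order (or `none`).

i → no match
ii → no match
iii → match
iv → no match
v → no match
vi → no match
vii → match

iii, vii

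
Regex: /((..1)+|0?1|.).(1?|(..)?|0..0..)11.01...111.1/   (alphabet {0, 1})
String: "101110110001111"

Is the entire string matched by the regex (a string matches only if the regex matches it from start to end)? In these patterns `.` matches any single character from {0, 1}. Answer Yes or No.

No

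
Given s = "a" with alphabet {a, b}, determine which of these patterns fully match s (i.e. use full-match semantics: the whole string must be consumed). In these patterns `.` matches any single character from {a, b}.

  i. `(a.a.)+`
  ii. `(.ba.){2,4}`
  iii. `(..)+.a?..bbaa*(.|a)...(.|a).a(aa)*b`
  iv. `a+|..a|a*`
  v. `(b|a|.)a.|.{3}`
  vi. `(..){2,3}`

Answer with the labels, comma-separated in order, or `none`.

iv

i → no match
ii → no match
iii → no match — must end with "b"
iv → match
v → no match
vi → no match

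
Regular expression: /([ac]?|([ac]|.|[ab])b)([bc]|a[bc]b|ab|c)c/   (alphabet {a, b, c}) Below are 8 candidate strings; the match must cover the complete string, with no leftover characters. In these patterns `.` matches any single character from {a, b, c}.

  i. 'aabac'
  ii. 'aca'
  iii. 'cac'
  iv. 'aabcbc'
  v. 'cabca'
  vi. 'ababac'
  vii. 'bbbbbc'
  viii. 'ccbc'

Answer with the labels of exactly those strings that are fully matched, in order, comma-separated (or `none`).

i → no match
ii → no match — must end with 'c'
iii → no match
iv → no match
v → no match — must end with 'c'
vi → no match
vii → no match
viii → no match

none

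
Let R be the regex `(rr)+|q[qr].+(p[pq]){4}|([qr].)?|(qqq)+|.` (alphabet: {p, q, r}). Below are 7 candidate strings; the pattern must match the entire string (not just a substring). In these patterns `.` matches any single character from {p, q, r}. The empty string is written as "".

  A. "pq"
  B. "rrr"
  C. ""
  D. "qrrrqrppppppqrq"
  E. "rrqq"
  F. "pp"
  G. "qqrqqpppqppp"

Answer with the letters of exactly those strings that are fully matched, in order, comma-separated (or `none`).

C

A → no match
B → no match
C → match
D → no match
E → no match
F → no match
G → no match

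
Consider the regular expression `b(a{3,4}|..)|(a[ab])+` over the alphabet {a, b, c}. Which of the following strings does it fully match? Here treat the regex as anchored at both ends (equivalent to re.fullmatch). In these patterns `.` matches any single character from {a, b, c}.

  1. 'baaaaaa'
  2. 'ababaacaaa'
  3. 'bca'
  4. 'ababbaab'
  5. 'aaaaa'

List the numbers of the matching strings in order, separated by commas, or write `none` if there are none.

1 → no match
2 → no match
3 → match
4 → no match
5 → no match

3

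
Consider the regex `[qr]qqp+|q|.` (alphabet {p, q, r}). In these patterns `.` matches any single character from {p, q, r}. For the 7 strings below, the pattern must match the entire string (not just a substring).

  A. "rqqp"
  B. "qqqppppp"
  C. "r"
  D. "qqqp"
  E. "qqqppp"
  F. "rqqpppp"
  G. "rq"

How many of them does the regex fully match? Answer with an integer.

6

A → match
B → match
C → match
D → match
E → match
F → match
G → no match
Total matched: 6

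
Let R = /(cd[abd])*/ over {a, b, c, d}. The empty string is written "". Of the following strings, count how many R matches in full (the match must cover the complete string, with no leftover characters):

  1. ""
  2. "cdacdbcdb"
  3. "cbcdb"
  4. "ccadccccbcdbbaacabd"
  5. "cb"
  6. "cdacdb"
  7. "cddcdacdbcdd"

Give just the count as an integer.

1 → match
2 → match
3 → no match
4 → no match
5 → no match
6 → match
7 → match
Total matched: 4

4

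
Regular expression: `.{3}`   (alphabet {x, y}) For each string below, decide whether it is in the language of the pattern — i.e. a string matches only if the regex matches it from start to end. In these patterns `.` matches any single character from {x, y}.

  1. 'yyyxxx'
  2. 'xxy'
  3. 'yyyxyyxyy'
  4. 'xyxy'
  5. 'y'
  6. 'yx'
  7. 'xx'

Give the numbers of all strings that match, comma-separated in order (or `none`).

1. 'yyyxxx' → no match
2. 'xxy' → match
3. 'yyyxyyxyy' → no match
4. 'xyxy' → no match
5. 'y' → no match
6. 'yx' → no match
7. 'xx' → no match

2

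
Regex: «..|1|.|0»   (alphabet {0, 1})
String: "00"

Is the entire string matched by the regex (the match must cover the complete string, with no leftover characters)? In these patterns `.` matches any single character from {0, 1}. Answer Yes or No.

Yes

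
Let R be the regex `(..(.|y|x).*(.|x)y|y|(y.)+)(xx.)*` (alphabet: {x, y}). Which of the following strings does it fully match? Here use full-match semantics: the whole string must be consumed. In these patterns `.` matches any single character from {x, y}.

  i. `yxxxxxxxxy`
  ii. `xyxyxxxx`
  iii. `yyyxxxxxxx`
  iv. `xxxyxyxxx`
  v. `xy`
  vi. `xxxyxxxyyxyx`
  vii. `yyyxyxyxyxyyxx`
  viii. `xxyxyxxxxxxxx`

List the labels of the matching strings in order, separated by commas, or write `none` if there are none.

i → match
ii → no match
iii → match
iv → match
v → no match
vi → no match
vii → no match
viii → no match

i, iii, iv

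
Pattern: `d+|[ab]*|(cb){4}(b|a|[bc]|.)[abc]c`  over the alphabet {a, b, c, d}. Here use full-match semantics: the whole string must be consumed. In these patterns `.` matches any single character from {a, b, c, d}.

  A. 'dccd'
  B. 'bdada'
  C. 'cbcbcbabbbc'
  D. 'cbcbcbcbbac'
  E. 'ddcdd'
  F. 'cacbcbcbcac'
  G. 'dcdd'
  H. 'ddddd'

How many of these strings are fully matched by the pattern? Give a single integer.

2

A → no match
B → no match
C → no match
D → match
E → no match
F → no match
G → no match
H → match
Total matched: 2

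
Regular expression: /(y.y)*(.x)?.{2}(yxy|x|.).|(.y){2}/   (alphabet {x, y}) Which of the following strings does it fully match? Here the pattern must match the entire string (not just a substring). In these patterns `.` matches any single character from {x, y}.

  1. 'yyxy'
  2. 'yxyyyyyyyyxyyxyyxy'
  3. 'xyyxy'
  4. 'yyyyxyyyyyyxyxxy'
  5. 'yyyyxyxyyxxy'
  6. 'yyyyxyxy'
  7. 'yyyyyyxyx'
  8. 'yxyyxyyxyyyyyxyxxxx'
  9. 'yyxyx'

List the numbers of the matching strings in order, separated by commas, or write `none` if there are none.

1, 2, 7, 8

1 → match
2 → match
3 → no match
4 → no match
5 → no match
6 → no match
7 → match
8 → match
9 → no match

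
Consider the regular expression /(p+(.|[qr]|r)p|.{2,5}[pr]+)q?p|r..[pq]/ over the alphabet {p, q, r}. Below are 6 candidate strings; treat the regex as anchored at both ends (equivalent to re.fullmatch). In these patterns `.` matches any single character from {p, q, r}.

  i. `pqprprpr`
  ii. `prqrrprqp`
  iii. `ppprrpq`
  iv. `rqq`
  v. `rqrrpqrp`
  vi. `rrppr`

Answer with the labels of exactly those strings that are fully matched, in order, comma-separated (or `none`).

i. `pqprprpr` → no match
ii. `prqrrprqp` → match
iii. `ppprrpq` → no match
iv. `rqq` → no match
v. `rqrrpqrp` → no match
vi. `rrppr` → no match

ii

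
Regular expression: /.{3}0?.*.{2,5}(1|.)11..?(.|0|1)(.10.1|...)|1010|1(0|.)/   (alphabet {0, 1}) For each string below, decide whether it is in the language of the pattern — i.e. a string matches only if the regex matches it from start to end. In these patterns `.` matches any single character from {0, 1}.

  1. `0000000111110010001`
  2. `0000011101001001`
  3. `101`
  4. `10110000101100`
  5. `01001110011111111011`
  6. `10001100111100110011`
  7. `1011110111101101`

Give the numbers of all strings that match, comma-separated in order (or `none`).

1 → no match
2 → match
3. `101` → no match
4 → no match
5 → match
6 → no match
7 → match

2, 5, 7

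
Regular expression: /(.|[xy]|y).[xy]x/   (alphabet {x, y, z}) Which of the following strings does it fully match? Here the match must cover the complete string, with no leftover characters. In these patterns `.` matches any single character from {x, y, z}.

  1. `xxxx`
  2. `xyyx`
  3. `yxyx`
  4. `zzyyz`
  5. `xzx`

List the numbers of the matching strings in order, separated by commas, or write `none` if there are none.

1. `xxxx` → match
2. `xyyx` → match
3. `yxyx` → match
4. `zzyyz` → no match — must end with `x`
5. `xzx` → no match

1, 2, 3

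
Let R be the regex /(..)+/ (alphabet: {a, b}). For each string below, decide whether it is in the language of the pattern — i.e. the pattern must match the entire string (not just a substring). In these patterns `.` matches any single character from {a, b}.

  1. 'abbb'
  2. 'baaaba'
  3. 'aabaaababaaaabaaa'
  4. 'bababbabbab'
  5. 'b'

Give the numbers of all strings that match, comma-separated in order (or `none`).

1, 2

1. 'abbb' → match
2. 'baaaba' → match
3 → no match
4. 'bababbabbab' → no match
5. 'b' → no match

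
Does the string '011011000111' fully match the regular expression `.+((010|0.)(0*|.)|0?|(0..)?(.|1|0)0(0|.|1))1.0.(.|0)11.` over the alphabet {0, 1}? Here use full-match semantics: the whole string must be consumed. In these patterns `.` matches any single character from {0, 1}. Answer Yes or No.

Yes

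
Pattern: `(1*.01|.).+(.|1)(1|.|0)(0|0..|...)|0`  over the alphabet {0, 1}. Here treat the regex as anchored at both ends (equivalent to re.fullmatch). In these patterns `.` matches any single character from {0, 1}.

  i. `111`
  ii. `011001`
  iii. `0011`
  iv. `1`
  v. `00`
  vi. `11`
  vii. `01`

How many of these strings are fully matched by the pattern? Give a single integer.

0

i → no match
ii → no match
iii → no match
iv → no match
v → no match
vi → no match
vii → no match
Total matched: 0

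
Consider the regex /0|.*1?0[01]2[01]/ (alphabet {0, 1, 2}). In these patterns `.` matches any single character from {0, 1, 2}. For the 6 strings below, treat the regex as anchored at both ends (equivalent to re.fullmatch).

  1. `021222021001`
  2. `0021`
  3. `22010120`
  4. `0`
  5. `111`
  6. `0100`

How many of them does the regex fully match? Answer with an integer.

1 → no match
2 → match
3 → match
4 → match
5 → no match
6 → no match
Total matched: 3

3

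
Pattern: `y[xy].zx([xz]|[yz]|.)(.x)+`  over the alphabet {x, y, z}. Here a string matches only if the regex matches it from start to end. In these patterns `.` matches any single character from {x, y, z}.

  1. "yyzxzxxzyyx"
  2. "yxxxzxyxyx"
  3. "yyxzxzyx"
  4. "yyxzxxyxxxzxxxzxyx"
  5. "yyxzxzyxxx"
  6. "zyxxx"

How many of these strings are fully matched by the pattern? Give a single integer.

3

1. "yyzxzxxzyyx" → no match
2. "yxxxzxyxyx" → no match
3. "yyxzxzyx" → match
4 → match
5. "yyxzxzyxxx" → match
6. "zyxxx" → no match — must start with "y"
Total matched: 3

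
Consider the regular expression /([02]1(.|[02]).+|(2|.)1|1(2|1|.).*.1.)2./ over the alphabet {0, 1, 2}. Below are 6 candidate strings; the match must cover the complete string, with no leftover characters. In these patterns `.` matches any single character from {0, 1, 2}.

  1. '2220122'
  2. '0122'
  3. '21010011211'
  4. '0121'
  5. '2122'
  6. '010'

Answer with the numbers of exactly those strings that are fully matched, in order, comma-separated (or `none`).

2, 4, 5

1. '2220122' → no match
2. '0122' → match
3. '21010011211' → no match
4. '0121' → match
5. '2122' → match
6. '010' → no match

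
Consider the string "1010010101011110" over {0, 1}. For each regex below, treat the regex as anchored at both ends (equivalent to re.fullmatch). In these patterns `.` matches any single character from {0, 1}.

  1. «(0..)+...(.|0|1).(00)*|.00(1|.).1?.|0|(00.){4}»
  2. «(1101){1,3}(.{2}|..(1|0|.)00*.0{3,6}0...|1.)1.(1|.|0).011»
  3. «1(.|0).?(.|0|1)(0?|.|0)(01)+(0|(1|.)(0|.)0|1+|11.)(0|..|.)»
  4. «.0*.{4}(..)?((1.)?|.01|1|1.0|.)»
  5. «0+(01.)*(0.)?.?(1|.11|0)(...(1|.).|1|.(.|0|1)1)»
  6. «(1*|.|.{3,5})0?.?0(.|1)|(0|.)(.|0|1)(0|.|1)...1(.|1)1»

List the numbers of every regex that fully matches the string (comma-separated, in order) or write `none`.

3

1 → no match
2 → no match — must start with "1101"
3 → match
4 → no match
5 → no match — must start with "0"
6 → no match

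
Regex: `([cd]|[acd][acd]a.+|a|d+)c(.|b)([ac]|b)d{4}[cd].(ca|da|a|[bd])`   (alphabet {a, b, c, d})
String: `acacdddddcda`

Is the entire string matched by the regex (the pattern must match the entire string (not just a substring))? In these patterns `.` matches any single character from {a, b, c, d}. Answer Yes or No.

Yes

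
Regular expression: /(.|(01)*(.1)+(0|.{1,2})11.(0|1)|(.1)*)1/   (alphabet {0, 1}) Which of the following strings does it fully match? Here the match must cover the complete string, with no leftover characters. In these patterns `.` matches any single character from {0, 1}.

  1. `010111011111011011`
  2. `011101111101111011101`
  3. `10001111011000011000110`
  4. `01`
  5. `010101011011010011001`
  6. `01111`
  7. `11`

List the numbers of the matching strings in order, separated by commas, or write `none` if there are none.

1, 2, 4, 6, 7

1 → match
2 → match
3 → no match — must end with `1`
4 → match
5 → no match
6 → match
7 → match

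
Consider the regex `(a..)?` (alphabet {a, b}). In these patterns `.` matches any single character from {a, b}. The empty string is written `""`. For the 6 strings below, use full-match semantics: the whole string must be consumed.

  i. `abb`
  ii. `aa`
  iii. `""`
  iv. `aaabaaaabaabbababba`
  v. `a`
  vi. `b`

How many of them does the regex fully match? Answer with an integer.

2

i → match
ii → no match
iii → match
iv → no match
v → no match
vi → no match
Total matched: 2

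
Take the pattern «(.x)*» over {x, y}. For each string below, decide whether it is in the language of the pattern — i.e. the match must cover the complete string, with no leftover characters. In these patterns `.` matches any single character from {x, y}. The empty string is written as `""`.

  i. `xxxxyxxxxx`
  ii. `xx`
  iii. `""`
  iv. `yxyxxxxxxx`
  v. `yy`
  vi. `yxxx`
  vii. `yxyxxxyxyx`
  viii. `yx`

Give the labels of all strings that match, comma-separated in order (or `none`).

i, ii, iii, iv, vi, vii, viii

i → match
ii → match
iii → match
iv → match
v → no match
vi → match
vii → match
viii → match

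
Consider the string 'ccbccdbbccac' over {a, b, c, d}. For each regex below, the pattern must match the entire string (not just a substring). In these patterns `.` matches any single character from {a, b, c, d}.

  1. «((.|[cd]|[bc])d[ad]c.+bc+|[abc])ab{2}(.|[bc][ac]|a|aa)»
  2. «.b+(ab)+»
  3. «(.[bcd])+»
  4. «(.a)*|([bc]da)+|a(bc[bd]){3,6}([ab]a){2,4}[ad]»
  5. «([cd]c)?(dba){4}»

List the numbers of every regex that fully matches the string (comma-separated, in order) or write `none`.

3

1 → no match
2 → no match — must end with 'ab'
3 → match
4 → no match
5 → no match — must end with 'dba'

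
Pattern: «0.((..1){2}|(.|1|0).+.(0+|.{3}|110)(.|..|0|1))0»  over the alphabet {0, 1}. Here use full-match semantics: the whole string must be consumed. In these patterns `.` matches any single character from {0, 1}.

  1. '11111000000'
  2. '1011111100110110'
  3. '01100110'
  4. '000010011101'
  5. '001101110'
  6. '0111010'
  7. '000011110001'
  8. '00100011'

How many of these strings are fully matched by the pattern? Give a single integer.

1 → no match — must start with '0'
2 → no match — must start with '0'
3 → no match
4 → no match — must end with '0'
5 → no match
6 → no match
7 → no match — must end with '0'
8 → no match — must end with '0'
Total matched: 0

0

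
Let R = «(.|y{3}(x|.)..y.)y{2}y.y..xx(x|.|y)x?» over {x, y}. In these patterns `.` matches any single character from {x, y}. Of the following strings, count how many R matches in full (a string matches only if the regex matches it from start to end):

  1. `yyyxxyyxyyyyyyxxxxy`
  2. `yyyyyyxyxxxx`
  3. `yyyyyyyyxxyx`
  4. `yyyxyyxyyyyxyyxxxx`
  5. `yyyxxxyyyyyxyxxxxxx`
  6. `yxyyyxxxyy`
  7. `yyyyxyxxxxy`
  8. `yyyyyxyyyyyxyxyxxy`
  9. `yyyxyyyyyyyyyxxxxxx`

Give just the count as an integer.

1 → no match
2 → match
3 → match
4 → no match
5 → match
6 → no match
7 → match
8 → match
9 → match
Total matched: 6

6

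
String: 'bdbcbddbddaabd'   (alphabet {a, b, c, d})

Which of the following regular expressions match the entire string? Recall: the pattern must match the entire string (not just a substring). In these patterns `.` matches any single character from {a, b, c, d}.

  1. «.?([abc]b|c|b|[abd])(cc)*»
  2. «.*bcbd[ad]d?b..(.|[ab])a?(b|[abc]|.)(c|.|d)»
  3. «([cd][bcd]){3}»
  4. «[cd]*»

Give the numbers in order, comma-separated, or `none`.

2

1 → no match
2 → match
3 → no match
4 → no match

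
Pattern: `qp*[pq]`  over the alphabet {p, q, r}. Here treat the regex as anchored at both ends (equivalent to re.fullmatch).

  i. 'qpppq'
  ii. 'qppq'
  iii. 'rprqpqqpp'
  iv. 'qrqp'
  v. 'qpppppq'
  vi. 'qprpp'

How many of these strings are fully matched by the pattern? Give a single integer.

3

i → match
ii → match
iii → no match — must start with 'q'
iv → no match
v → match
vi → no match
Total matched: 3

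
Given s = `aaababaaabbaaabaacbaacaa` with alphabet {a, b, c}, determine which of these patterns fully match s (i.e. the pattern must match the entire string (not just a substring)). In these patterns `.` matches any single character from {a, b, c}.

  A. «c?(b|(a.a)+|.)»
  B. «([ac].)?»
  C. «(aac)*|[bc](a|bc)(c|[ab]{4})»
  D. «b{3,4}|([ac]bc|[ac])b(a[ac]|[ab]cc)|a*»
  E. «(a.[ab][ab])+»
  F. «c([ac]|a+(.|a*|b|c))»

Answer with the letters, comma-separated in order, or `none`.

E

A → no match
B → no match
C → no match
D → no match
E → match
F → no match — must start with `c`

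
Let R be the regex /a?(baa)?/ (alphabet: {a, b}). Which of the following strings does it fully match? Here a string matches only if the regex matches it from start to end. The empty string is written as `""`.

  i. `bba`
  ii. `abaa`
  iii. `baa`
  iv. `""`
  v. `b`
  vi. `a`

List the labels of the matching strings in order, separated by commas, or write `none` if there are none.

ii, iii, iv, vi

i → no match
ii → match
iii → match
iv → match
v → no match
vi → match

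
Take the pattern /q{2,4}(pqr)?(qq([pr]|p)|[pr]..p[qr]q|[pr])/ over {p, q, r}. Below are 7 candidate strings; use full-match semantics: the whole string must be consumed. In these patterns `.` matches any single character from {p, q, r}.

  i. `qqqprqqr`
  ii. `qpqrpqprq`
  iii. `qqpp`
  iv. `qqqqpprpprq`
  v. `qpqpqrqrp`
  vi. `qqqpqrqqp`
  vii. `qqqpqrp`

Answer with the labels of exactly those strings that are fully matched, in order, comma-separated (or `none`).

vi, vii

i → no match
ii → no match
iii → no match
iv → no match
v → no match
vi → match
vii → match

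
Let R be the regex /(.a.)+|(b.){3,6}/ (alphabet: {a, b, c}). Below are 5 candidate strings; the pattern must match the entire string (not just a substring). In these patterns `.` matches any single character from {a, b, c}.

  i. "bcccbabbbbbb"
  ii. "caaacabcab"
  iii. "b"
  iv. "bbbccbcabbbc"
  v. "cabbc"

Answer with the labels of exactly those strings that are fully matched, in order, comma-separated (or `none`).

i → no match
ii → no match
iii → no match
iv → no match
v → no match

none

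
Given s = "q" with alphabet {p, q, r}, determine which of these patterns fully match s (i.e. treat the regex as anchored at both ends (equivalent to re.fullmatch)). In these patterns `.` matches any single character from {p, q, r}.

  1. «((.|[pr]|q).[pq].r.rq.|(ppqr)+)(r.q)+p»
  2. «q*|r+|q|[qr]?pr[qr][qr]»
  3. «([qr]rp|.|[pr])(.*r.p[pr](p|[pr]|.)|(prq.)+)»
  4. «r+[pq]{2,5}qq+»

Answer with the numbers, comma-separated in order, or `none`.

2

1 → no match — must end with "qp"
2 → match
3 → no match
4 → no match — must start with "r"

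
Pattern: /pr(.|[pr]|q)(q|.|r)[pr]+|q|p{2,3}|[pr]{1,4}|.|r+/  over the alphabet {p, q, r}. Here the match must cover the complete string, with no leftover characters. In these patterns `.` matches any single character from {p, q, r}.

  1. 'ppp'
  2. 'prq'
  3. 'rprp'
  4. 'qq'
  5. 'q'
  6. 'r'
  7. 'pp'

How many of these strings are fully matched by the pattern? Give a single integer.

5

1 → match
2 → no match
3 → match
4 → no match
5 → match
6 → match
7 → match
Total matched: 5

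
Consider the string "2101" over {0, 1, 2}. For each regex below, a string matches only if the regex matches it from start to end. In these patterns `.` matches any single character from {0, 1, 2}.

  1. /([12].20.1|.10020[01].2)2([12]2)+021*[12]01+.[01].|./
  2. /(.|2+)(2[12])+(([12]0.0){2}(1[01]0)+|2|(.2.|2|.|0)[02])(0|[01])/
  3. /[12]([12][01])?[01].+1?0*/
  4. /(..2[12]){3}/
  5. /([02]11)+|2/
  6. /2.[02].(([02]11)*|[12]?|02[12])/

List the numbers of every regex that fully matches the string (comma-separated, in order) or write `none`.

1 → no match
2 → no match
3 → match
4 → no match
5 → no match
6 → match

3, 6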